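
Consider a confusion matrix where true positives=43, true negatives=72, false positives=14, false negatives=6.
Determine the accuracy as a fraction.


Accuracy = (TP + TN) / (TP + TN + FP + FN) = (43 + 72) / 135 = 23/27.

23/27


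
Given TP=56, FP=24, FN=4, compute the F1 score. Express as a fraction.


Precision = 56/80 = 7/10. Recall = 56/60 = 14/15. F1 = 2*P*R/(P+R) = 4/5.

4/5


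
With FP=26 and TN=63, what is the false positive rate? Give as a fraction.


FPR = FP / (FP + TN) = 26 / 89 = 26/89.

26/89


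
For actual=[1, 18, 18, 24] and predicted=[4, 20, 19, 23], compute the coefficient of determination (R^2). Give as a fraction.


Mean(y) = 61/4. SS_res = 15. SS_tot = 1179/4. R^2 = 1 - 15/(1179/4) = 373/393.

373/393


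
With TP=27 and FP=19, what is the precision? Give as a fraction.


Precision = TP / (TP + FP) = 27 / 46 = 27/46.

27/46


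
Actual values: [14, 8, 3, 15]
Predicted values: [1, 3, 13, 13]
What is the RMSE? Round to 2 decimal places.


MSE = 74.5000. RMSE = sqrt(74.5000) = 8.63.

8.63


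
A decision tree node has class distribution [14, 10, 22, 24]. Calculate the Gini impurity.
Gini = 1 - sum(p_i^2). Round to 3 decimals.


Total = 70. Proportions: 14/70, 10/70, 22/70, 24/70. sum(p_i^2) = 0.2767. Gini = 1 - 0.2767 = 0.7233, which rounds to 0.723.

0.723


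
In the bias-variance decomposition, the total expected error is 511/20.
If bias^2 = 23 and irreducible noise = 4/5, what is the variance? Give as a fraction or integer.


Total error = bias^2 + variance + irreducible noise. So variance = 511/20 - 23 - 4/5 = 7/4.

7/4


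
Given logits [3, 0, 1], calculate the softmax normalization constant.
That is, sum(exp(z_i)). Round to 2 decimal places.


Denom = e^3=20.0855 + e^0=1.0000 + e^1=2.7183. Sum = 23.8038, which rounds to 23.80.

23.80


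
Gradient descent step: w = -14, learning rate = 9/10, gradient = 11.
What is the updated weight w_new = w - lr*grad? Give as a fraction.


w_new = -14 - 9/10 * 11 = -14 - 99/10 = -239/10.

-239/10


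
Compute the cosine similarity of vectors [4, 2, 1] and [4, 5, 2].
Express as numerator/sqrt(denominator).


dot = 28. |a|^2 = 21, |b|^2 = 45. cos = 28/sqrt(945).

28/sqrt(945)


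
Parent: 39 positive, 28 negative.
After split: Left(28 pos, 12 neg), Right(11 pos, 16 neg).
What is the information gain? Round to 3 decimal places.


H(parent) = 0.9805. H(left) = 0.8813, H(right) = 0.9751. Weighted = (40/67)*0.8813 + (27/67)*0.9751 = 0.9191. IG = 0.9805 - 0.9191 = 0.0614, which rounds to 0.061.

0.061


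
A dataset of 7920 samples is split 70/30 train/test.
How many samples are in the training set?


Test set = 7920 * 30% = 2376. Training set = 7920 - 2376 = 5544.

5544


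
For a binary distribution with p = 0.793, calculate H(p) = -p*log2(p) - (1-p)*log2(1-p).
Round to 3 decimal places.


H = -0.793*log2(0.793) - 0.207*log2(0.207) = 0.736.

0.736


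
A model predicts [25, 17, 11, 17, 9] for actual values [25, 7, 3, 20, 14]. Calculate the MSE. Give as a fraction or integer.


MSE = (1/5) * ((25-25)^2=0 + (7-17)^2=100 + (3-11)^2=64 + (20-17)^2=9 + (14-9)^2=25). Sum = 198. MSE = 198/5.

198/5


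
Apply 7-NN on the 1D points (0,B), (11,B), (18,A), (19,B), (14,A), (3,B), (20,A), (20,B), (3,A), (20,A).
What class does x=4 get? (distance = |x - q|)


Distances: |0-4|=4, |11-4|=7, |18-4|=14, |19-4|=15, |14-4|=10, |3-4|=1, |20-4|=16, |20-4|=16, |3-4|=1, |20-4|=16. 7 nearest: (3,A), (3,B), (0,B), (11,B), (14,A), (18,A), (19,B). Counts: {'A': 3, 'B': 4}. Majority class: B.

B


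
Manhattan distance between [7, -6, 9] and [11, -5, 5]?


d = sum of absolute differences: |7-11|=4 + |-6--5|=1 + |9-5|=4 = 9.

9


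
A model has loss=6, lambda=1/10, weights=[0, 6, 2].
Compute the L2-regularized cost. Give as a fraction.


L2 sq norm = sum(w^2) = 40. J = 6 + 1/10 * 40 = 10.

10


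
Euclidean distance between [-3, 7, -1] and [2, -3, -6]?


d = sqrt(sum of squared differences). (-3-2)^2=25, (7--3)^2=100, (-1--6)^2=25. Sum = 150.

sqrt(150)


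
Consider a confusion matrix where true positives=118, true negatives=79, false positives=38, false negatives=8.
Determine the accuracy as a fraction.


Accuracy = (TP + TN) / (TP + TN + FP + FN) = (118 + 79) / 243 = 197/243.

197/243


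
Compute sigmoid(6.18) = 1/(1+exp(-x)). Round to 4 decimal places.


sigma(6.18) = 1/(1+e^(-6.18)) = 1/(1+0.002070) = 1/1.002070 = 0.9979.

0.9979


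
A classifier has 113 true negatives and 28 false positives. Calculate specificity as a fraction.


Specificity = TN / (TN + FP) = 113 / 141 = 113/141.

113/141


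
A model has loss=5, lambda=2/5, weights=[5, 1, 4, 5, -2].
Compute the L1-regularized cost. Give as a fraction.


L1 norm = sum(|w|) = 17. J = 5 + 2/5 * 17 = 59/5.

59/5


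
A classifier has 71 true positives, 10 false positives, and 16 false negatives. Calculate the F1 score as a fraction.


Precision = 71/81 = 71/81. Recall = 71/87 = 71/87. F1 = 2*P*R/(P+R) = 71/84.

71/84


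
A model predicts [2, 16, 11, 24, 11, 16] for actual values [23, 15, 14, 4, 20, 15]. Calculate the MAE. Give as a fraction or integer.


MAE = (1/6) * (|23-2|=21 + |15-16|=1 + |14-11|=3 + |4-24|=20 + |20-11|=9 + |15-16|=1). Sum = 55. MAE = 55/6.

55/6


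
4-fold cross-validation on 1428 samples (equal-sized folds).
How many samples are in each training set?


Each validation fold has 1428/4 = 357 samples. Training set = 1428 - 357 = 1071.

1071


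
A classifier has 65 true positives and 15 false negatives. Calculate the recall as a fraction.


Recall = TP / (TP + FN) = 65 / 80 = 13/16.

13/16


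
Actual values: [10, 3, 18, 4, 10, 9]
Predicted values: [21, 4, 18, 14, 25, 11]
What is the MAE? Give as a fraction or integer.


MAE = (1/6) * (|10-21|=11 + |3-4|=1 + |18-18|=0 + |4-14|=10 + |10-25|=15 + |9-11|=2). Sum = 39. MAE = 13/2.

13/2


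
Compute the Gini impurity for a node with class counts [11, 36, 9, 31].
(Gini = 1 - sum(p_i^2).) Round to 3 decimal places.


Total = 87. Proportions: 11/87, 36/87, 9/87, 31/87. sum(p_i^2) = 0.3249. Gini = 1 - 0.3249 = 0.6751, which rounds to 0.675.

0.675


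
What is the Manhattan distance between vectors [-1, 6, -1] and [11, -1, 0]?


d = sum of absolute differences: |-1-11|=12 + |6--1|=7 + |-1-0|=1 = 20.

20


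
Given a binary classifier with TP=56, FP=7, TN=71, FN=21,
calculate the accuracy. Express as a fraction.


Accuracy = (TP + TN) / (TP + TN + FP + FN) = (56 + 71) / 155 = 127/155.

127/155


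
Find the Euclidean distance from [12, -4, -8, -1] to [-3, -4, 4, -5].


d = sqrt(sum of squared differences). (12--3)^2=225, (-4--4)^2=0, (-8-4)^2=144, (-1--5)^2=16. Sum = 385.

sqrt(385)


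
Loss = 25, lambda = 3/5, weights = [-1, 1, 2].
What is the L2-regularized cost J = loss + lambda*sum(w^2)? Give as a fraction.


L2 sq norm = sum(w^2) = 6. J = 25 + 3/5 * 6 = 143/5.

143/5


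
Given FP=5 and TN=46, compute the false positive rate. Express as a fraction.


FPR = FP / (FP + TN) = 5 / 51 = 5/51.

5/51


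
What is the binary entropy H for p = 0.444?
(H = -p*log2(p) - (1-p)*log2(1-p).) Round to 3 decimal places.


H = -0.444*log2(0.444) - 0.556*log2(0.556) = 0.991.

0.991


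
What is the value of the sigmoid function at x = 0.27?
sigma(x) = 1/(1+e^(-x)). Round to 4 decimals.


sigma(0.27) = 1/(1+e^(-0.27)) = 1/(1+0.763379) = 1/1.763379 = 0.5671.

0.5671


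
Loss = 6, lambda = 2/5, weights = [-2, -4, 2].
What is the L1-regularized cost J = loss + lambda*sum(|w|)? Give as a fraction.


L1 norm = sum(|w|) = 8. J = 6 + 2/5 * 8 = 46/5.

46/5


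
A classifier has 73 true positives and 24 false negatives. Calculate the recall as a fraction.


Recall = TP / (TP + FN) = 73 / 97 = 73/97.

73/97


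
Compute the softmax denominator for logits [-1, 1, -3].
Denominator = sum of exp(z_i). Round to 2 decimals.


Denom = e^-1=0.3679 + e^1=2.7183 + e^-3=0.0498. Sum = 3.1360, which rounds to 3.14.

3.14


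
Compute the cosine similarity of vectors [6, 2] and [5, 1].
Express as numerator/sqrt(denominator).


dot = 32. |a|^2 = 40, |b|^2 = 26. cos = 32/sqrt(1040).

32/sqrt(1040)


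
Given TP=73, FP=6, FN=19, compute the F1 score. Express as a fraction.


Precision = 73/79 = 73/79. Recall = 73/92 = 73/92. F1 = 2*P*R/(P+R) = 146/171.

146/171


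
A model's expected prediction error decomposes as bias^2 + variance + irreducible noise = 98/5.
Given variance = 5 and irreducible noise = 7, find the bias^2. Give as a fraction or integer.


Total error = bias^2 + variance + irreducible noise. So bias^2 = 98/5 - 5 - 7 = 38/5.

38/5


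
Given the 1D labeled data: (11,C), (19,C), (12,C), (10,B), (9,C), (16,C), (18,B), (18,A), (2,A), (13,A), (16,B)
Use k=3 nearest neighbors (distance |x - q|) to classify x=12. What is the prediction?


Distances: |11-12|=1, |19-12|=7, |12-12|=0, |10-12|=2, |9-12|=3, |16-12|=4, |18-12|=6, |18-12|=6, |2-12|=10, |13-12|=1, |16-12|=4. 3 nearest: (12,C), (13,A), (11,C). Counts: {'C': 2, 'A': 1}. Majority class: C.

C


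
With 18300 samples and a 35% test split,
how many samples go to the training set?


Test set = 18300 * 35% = 6405. Training set = 18300 - 6405 = 11895.

11895


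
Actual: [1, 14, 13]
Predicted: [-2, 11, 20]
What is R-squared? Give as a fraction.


Mean(y) = 28/3. SS_res = 67. SS_tot = 314/3. R^2 = 1 - 67/(314/3) = 113/314.

113/314


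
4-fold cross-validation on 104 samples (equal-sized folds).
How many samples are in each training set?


Each validation fold has 104/4 = 26 samples. Training set = 104 - 26 = 78.

78


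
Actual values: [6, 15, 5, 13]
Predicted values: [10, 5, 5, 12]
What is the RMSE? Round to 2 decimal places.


MSE = 29.2500. RMSE = sqrt(29.2500) = 5.41.

5.41


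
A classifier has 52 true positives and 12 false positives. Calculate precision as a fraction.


Precision = TP / (TP + FP) = 52 / 64 = 13/16.

13/16


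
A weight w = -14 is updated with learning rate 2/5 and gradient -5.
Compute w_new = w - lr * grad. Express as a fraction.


w_new = -14 - 2/5 * -5 = -14 - -2 = -12.

-12


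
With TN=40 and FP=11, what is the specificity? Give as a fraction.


Specificity = TN / (TN + FP) = 40 / 51 = 40/51.

40/51


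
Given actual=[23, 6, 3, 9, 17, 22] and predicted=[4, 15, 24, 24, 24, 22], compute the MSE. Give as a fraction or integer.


MSE = (1/6) * ((23-4)^2=361 + (6-15)^2=81 + (3-24)^2=441 + (9-24)^2=225 + (17-24)^2=49 + (22-22)^2=0). Sum = 1157. MSE = 1157/6.

1157/6


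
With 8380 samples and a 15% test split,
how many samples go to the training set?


Test set = 8380 * 15% = 1257. Training set = 8380 - 1257 = 7123.

7123


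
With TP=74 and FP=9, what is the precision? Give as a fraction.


Precision = TP / (TP + FP) = 74 / 83 = 74/83.

74/83


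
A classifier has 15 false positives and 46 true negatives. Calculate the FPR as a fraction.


FPR = FP / (FP + TN) = 15 / 61 = 15/61.

15/61


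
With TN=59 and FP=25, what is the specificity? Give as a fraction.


Specificity = TN / (TN + FP) = 59 / 84 = 59/84.

59/84


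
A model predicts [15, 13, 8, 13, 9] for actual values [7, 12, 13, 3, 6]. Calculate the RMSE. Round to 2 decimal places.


MSE = 39.8000. RMSE = sqrt(39.8000) = 6.31.

6.31


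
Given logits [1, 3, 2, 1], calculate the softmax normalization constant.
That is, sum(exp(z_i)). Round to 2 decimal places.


Denom = e^1=2.7183 + e^3=20.0855 + e^2=7.3891 + e^1=2.7183. Sum = 32.9112, which rounds to 32.91.

32.91


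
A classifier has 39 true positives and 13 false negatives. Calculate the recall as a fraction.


Recall = TP / (TP + FN) = 39 / 52 = 3/4.

3/4


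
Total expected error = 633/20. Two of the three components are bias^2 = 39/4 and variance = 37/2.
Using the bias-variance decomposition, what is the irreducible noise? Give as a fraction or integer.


Total error = bias^2 + variance + irreducible noise. So irreducible noise = 633/20 - 39/4 - 37/2 = 17/5.

17/5


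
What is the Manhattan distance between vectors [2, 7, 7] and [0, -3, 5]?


d = sum of absolute differences: |2-0|=2 + |7--3|=10 + |7-5|=2 = 14.

14


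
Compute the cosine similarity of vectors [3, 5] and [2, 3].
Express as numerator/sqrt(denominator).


dot = 21. |a|^2 = 34, |b|^2 = 13. cos = 21/sqrt(442).

21/sqrt(442)


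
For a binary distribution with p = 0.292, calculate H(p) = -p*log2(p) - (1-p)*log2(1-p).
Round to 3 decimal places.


H = -0.292*log2(0.292) - 0.708*log2(0.708) = 0.871.

0.871


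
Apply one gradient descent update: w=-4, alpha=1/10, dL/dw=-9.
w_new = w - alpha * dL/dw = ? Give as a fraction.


w_new = -4 - 1/10 * -9 = -4 - -9/10 = -31/10.

-31/10


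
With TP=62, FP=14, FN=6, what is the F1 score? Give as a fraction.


Precision = 62/76 = 31/38. Recall = 62/68 = 31/34. F1 = 2*P*R/(P+R) = 31/36.

31/36


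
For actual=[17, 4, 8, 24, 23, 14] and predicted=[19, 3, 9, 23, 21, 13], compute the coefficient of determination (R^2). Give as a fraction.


Mean(y) = 15. SS_res = 12. SS_tot = 320. R^2 = 1 - 12/(320) = 77/80.

77/80


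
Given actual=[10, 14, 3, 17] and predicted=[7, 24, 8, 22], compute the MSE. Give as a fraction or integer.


MSE = (1/4) * ((10-7)^2=9 + (14-24)^2=100 + (3-8)^2=25 + (17-22)^2=25). Sum = 159. MSE = 159/4.

159/4


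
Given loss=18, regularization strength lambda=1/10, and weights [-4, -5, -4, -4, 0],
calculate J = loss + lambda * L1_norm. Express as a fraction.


L1 norm = sum(|w|) = 17. J = 18 + 1/10 * 17 = 197/10.

197/10


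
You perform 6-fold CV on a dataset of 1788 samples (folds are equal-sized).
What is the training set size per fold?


Each validation fold has 1788/6 = 298 samples. Training set = 1788 - 298 = 1490.

1490


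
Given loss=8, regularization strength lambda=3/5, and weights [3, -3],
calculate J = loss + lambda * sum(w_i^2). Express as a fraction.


L2 sq norm = sum(w^2) = 18. J = 8 + 3/5 * 18 = 94/5.

94/5


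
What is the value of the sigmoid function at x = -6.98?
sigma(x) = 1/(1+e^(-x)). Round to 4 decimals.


sigma(-6.98) = 1/(1+e^(6.98)) = 1/(1+1074.918367) = 1/1075.918367 = 0.0009.

0.0009


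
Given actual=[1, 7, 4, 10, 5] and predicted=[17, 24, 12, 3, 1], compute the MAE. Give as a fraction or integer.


MAE = (1/5) * (|1-17|=16 + |7-24|=17 + |4-12|=8 + |10-3|=7 + |5-1|=4). Sum = 52. MAE = 52/5.

52/5


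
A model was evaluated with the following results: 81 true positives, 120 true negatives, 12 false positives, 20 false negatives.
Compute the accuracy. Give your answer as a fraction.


Accuracy = (TP + TN) / (TP + TN + FP + FN) = (81 + 120) / 233 = 201/233.

201/233


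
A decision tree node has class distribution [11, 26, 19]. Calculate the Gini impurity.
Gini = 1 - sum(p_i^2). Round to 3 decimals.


Total = 56. Proportions: 11/56, 26/56, 19/56. sum(p_i^2) = 0.3693. Gini = 1 - 0.3693 = 0.6307, which rounds to 0.631.

0.631


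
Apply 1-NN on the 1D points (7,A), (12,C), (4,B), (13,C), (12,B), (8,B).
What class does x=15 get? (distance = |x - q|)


Distances: |7-15|=8, |12-15|=3, |4-15|=11, |13-15|=2, |12-15|=3, |8-15|=7. 1 nearest: (13,C). Counts: {'C': 1}. Majority class: C.

C


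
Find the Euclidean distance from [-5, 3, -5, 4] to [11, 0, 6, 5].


d = sqrt(sum of squared differences). (-5-11)^2=256, (3-0)^2=9, (-5-6)^2=121, (4-5)^2=1. Sum = 387.

sqrt(387)


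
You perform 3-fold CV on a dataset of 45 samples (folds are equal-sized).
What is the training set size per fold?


Each validation fold has 45/3 = 15 samples. Training set = 45 - 15 = 30.

30


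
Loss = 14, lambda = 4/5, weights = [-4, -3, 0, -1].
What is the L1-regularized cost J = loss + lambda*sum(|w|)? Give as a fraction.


L1 norm = sum(|w|) = 8. J = 14 + 4/5 * 8 = 102/5.

102/5


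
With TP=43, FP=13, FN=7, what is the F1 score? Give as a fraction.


Precision = 43/56 = 43/56. Recall = 43/50 = 43/50. F1 = 2*P*R/(P+R) = 43/53.

43/53


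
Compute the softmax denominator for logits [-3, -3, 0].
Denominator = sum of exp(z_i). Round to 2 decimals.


Denom = e^-3=0.0498 + e^-3=0.0498 + e^0=1.0000. Sum = 1.0996, which rounds to 1.10.

1.10


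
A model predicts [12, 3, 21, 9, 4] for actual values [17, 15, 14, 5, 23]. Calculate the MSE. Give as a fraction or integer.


MSE = (1/5) * ((17-12)^2=25 + (15-3)^2=144 + (14-21)^2=49 + (5-9)^2=16 + (23-4)^2=361). Sum = 595. MSE = 119.

119


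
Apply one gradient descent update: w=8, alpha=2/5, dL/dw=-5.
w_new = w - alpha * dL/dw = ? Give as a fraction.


w_new = 8 - 2/5 * -5 = 8 - -2 = 10.

10


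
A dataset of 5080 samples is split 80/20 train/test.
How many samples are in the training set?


Test set = 5080 * 20% = 1016. Training set = 5080 - 1016 = 4064.

4064


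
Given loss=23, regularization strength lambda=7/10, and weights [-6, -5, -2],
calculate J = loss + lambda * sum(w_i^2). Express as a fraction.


L2 sq norm = sum(w^2) = 65. J = 23 + 7/10 * 65 = 137/2.

137/2


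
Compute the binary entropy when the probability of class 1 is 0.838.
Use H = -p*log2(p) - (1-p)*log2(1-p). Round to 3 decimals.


H = -0.838*log2(0.838) - 0.162*log2(0.162) = 0.639.

0.639


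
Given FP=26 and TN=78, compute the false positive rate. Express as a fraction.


FPR = FP / (FP + TN) = 26 / 104 = 1/4.

1/4


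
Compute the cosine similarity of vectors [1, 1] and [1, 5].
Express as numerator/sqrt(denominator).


dot = 6. |a|^2 = 2, |b|^2 = 26. cos = 6/sqrt(52).

6/sqrt(52)


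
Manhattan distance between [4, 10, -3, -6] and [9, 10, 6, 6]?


d = sum of absolute differences: |4-9|=5 + |10-10|=0 + |-3-6|=9 + |-6-6|=12 = 26.

26


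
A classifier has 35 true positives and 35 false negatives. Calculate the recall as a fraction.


Recall = TP / (TP + FN) = 35 / 70 = 1/2.

1/2


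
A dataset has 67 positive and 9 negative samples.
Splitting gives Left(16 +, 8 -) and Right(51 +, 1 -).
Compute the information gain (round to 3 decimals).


H(parent) = 0.5248. H(left) = 0.9183, H(right) = 0.1371. Weighted = (24/76)*0.9183 + (52/76)*0.1371 = 0.3838. IG = 0.5248 - 0.3838 = 0.1410, which rounds to 0.141.

0.141


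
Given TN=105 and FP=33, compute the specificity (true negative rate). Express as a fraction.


Specificity = TN / (TN + FP) = 105 / 138 = 35/46.

35/46


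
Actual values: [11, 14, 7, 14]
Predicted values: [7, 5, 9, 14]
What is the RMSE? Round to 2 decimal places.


MSE = 25.2500. RMSE = sqrt(25.2500) = 5.02.

5.02


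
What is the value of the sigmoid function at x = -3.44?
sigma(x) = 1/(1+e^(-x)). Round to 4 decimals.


sigma(-3.44) = 1/(1+e^(3.44)) = 1/(1+31.186958) = 1/32.186958 = 0.0311.

0.0311


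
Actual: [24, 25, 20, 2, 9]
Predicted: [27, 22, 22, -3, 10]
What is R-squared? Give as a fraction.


Mean(y) = 16. SS_res = 48. SS_tot = 406. R^2 = 1 - 48/(406) = 179/203.

179/203


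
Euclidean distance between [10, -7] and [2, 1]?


d = sqrt(sum of squared differences). (10-2)^2=64, (-7-1)^2=64. Sum = 128.

sqrt(128)


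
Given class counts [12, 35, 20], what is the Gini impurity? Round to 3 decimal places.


Total = 67. Proportions: 12/67, 35/67, 20/67. sum(p_i^2) = 0.3941. Gini = 1 - 0.3941 = 0.6059, which rounds to 0.606.

0.606


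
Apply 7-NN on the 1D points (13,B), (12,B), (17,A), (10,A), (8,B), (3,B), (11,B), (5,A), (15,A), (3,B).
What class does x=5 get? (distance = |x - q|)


Distances: |13-5|=8, |12-5|=7, |17-5|=12, |10-5|=5, |8-5|=3, |3-5|=2, |11-5|=6, |5-5|=0, |15-5|=10, |3-5|=2. 7 nearest: (5,A), (3,B), (3,B), (8,B), (10,A), (11,B), (12,B). Counts: {'A': 2, 'B': 5}. Majority class: B.

B


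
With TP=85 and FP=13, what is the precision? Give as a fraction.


Precision = TP / (TP + FP) = 85 / 98 = 85/98.

85/98


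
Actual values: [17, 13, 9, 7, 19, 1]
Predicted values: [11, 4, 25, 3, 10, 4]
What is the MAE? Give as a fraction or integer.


MAE = (1/6) * (|17-11|=6 + |13-4|=9 + |9-25|=16 + |7-3|=4 + |19-10|=9 + |1-4|=3). Sum = 47. MAE = 47/6.

47/6


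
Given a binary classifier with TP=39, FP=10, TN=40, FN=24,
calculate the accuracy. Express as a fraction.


Accuracy = (TP + TN) / (TP + TN + FP + FN) = (39 + 40) / 113 = 79/113.

79/113


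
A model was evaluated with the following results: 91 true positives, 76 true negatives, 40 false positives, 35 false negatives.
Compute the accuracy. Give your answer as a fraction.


Accuracy = (TP + TN) / (TP + TN + FP + FN) = (91 + 76) / 242 = 167/242.

167/242


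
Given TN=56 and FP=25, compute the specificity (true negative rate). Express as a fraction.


Specificity = TN / (TN + FP) = 56 / 81 = 56/81.

56/81


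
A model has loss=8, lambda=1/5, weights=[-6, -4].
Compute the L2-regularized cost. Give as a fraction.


L2 sq norm = sum(w^2) = 52. J = 8 + 1/5 * 52 = 92/5.

92/5


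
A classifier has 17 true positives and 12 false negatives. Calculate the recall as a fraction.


Recall = TP / (TP + FN) = 17 / 29 = 17/29.

17/29


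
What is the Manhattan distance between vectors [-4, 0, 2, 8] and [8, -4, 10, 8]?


d = sum of absolute differences: |-4-8|=12 + |0--4|=4 + |2-10|=8 + |8-8|=0 = 24.

24


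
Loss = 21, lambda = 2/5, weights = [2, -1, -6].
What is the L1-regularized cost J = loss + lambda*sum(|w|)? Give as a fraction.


L1 norm = sum(|w|) = 9. J = 21 + 2/5 * 9 = 123/5.

123/5


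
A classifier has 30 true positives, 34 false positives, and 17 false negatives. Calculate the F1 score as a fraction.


Precision = 30/64 = 15/32. Recall = 30/47 = 30/47. F1 = 2*P*R/(P+R) = 20/37.

20/37


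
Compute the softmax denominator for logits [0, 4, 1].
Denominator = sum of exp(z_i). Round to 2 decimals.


Denom = e^0=1.0000 + e^4=54.5982 + e^1=2.7183. Sum = 58.3165, which rounds to 58.32.

58.32


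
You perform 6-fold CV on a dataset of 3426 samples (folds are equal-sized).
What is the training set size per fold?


Each validation fold has 3426/6 = 571 samples. Training set = 3426 - 571 = 2855.

2855


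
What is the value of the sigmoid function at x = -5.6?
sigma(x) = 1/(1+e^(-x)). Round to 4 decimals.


sigma(-5.6) = 1/(1+e^(5.6)) = 1/(1+270.426407) = 1/271.426407 = 0.0037.

0.0037


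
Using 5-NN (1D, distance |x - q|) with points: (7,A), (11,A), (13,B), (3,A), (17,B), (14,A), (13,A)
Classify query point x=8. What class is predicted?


Distances: |7-8|=1, |11-8|=3, |13-8|=5, |3-8|=5, |17-8|=9, |14-8|=6, |13-8|=5. 5 nearest: (7,A), (11,A), (3,A), (13,A), (13,B). Counts: {'A': 4, 'B': 1}. Majority class: A.

A


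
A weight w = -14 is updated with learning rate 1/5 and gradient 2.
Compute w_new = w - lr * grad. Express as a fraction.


w_new = -14 - 1/5 * 2 = -14 - 2/5 = -72/5.

-72/5


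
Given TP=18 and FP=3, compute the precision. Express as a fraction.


Precision = TP / (TP + FP) = 18 / 21 = 6/7.

6/7


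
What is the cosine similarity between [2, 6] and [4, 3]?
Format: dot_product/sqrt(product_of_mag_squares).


dot = 26. |a|^2 = 40, |b|^2 = 25. cos = 26/sqrt(1000).

26/sqrt(1000)


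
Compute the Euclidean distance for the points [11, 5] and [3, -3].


d = sqrt(sum of squared differences). (11-3)^2=64, (5--3)^2=64. Sum = 128.

sqrt(128)


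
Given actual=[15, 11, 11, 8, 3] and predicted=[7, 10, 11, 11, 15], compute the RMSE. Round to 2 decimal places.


MSE = 43.6000. RMSE = sqrt(43.6000) = 6.60.

6.60


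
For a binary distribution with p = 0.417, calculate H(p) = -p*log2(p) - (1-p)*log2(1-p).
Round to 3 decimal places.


H = -0.417*log2(0.417) - 0.583*log2(0.583) = 0.980.

0.980


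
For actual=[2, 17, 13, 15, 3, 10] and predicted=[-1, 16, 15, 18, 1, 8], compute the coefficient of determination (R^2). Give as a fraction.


Mean(y) = 10. SS_res = 31. SS_tot = 196. R^2 = 1 - 31/(196) = 165/196.

165/196


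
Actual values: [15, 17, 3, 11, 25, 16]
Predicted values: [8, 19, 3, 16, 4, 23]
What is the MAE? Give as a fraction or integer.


MAE = (1/6) * (|15-8|=7 + |17-19|=2 + |3-3|=0 + |11-16|=5 + |25-4|=21 + |16-23|=7). Sum = 42. MAE = 7.

7


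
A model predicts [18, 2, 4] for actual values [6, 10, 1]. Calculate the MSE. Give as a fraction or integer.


MSE = (1/3) * ((6-18)^2=144 + (10-2)^2=64 + (1-4)^2=9). Sum = 217. MSE = 217/3.

217/3


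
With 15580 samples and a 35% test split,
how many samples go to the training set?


Test set = 15580 * 35% = 5453. Training set = 15580 - 5453 = 10127.

10127


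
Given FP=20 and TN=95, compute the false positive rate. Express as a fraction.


FPR = FP / (FP + TN) = 20 / 115 = 4/23.

4/23


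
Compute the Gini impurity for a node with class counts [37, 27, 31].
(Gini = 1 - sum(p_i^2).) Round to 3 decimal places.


Total = 95. Proportions: 37/95, 27/95, 31/95. sum(p_i^2) = 0.3389. Gini = 1 - 0.3389 = 0.6611, which rounds to 0.661.

0.661


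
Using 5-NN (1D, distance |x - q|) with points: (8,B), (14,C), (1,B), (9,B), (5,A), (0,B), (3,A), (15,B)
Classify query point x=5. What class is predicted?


Distances: |8-5|=3, |14-5|=9, |1-5|=4, |9-5|=4, |5-5|=0, |0-5|=5, |3-5|=2, |15-5|=10. 5 nearest: (5,A), (3,A), (8,B), (1,B), (9,B). Counts: {'A': 2, 'B': 3}. Majority class: B.

B


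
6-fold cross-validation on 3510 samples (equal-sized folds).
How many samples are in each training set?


Each validation fold has 3510/6 = 585 samples. Training set = 3510 - 585 = 2925.

2925


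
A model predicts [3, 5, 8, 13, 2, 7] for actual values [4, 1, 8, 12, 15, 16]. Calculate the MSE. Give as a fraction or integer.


MSE = (1/6) * ((4-3)^2=1 + (1-5)^2=16 + (8-8)^2=0 + (12-13)^2=1 + (15-2)^2=169 + (16-7)^2=81). Sum = 268. MSE = 134/3.

134/3


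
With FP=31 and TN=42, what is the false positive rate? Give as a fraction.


FPR = FP / (FP + TN) = 31 / 73 = 31/73.

31/73


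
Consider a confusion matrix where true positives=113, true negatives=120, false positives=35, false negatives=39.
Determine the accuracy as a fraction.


Accuracy = (TP + TN) / (TP + TN + FP + FN) = (113 + 120) / 307 = 233/307.

233/307


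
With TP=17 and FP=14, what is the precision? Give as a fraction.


Precision = TP / (TP + FP) = 17 / 31 = 17/31.

17/31


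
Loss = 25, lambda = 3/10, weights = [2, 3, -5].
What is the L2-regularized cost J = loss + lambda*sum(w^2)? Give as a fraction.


L2 sq norm = sum(w^2) = 38. J = 25 + 3/10 * 38 = 182/5.

182/5


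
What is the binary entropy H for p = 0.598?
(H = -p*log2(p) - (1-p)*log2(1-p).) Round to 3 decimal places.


H = -0.598*log2(0.598) - 0.402*log2(0.402) = 0.972.

0.972


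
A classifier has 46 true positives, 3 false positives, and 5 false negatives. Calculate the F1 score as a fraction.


Precision = 46/49 = 46/49. Recall = 46/51 = 46/51. F1 = 2*P*R/(P+R) = 23/25.

23/25


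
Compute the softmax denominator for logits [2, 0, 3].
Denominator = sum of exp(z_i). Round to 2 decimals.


Denom = e^2=7.3891 + e^0=1.0000 + e^3=20.0855. Sum = 28.4746, which rounds to 28.47.

28.47


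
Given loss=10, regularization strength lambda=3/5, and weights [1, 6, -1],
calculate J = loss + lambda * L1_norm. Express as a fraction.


L1 norm = sum(|w|) = 8. J = 10 + 3/5 * 8 = 74/5.

74/5


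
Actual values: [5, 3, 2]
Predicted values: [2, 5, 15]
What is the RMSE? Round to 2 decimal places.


MSE = 60.6667. RMSE = sqrt(60.6667) = 7.79.

7.79


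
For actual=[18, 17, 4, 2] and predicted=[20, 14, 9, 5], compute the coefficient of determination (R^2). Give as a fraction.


Mean(y) = 41/4. SS_res = 47. SS_tot = 851/4. R^2 = 1 - 47/(851/4) = 663/851.

663/851


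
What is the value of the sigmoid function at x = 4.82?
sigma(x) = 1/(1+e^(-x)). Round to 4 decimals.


sigma(4.82) = 1/(1+e^(-4.82)) = 1/(1+0.008067) = 1/1.008067 = 0.9920.

0.9920


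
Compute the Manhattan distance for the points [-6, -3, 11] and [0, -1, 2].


d = sum of absolute differences: |-6-0|=6 + |-3--1|=2 + |11-2|=9 = 17.

17


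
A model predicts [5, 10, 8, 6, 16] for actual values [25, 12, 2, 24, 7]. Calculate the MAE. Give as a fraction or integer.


MAE = (1/5) * (|25-5|=20 + |12-10|=2 + |2-8|=6 + |24-6|=18 + |7-16|=9). Sum = 55. MAE = 11.

11


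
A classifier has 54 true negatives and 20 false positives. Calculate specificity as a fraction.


Specificity = TN / (TN + FP) = 54 / 74 = 27/37.

27/37


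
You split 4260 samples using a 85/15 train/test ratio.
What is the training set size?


Test set = 4260 * 15% = 639. Training set = 4260 - 639 = 3621.

3621


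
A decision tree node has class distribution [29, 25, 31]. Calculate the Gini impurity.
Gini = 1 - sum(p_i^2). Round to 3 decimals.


Total = 85. Proportions: 29/85, 25/85, 31/85. sum(p_i^2) = 0.3359. Gini = 1 - 0.3359 = 0.6641, which rounds to 0.664.

0.664


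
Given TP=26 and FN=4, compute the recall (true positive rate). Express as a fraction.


Recall = TP / (TP + FN) = 26 / 30 = 13/15.

13/15


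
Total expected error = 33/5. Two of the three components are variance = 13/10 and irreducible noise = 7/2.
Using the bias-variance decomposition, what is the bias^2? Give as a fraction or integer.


Total error = bias^2 + variance + irreducible noise. So bias^2 = 33/5 - 13/10 - 7/2 = 9/5.

9/5


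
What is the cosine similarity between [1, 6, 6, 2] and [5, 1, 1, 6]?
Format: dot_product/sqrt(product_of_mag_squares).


dot = 29. |a|^2 = 77, |b|^2 = 63. cos = 29/sqrt(4851).

29/sqrt(4851)


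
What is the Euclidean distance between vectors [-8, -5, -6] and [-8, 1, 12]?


d = sqrt(sum of squared differences). (-8--8)^2=0, (-5-1)^2=36, (-6-12)^2=324. Sum = 360.

sqrt(360)


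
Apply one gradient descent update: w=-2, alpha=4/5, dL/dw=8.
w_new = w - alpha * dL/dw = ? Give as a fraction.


w_new = -2 - 4/5 * 8 = -2 - 32/5 = -42/5.

-42/5


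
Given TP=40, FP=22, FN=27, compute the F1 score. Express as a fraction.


Precision = 40/62 = 20/31. Recall = 40/67 = 40/67. F1 = 2*P*R/(P+R) = 80/129.

80/129


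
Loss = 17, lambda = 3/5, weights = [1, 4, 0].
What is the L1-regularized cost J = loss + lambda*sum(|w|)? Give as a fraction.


L1 norm = sum(|w|) = 5. J = 17 + 3/5 * 5 = 20.

20


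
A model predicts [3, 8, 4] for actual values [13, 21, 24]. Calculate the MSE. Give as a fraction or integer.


MSE = (1/3) * ((13-3)^2=100 + (21-8)^2=169 + (24-4)^2=400). Sum = 669. MSE = 223.

223


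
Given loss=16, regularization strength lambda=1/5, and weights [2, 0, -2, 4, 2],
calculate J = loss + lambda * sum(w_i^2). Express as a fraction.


L2 sq norm = sum(w^2) = 28. J = 16 + 1/5 * 28 = 108/5.

108/5


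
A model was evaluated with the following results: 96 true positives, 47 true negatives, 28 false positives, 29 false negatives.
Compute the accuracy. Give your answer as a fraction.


Accuracy = (TP + TN) / (TP + TN + FP + FN) = (96 + 47) / 200 = 143/200.

143/200


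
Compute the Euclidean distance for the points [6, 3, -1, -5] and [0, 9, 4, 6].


d = sqrt(sum of squared differences). (6-0)^2=36, (3-9)^2=36, (-1-4)^2=25, (-5-6)^2=121. Sum = 218.

sqrt(218)


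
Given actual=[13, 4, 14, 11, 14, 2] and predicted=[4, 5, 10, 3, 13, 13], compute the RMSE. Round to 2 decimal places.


MSE = 47.3333. RMSE = sqrt(47.3333) = 6.88.

6.88


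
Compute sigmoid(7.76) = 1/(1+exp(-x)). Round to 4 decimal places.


sigma(7.76) = 1/(1+e^(-7.76)) = 1/(1+0.000426) = 1/1.000426 = 0.9996.

0.9996


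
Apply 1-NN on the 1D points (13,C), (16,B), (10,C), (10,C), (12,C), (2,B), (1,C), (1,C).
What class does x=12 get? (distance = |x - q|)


Distances: |13-12|=1, |16-12|=4, |10-12|=2, |10-12|=2, |12-12|=0, |2-12|=10, |1-12|=11, |1-12|=11. 1 nearest: (12,C). Counts: {'C': 1}. Majority class: C.

C


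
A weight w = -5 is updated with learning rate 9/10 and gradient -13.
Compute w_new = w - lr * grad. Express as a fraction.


w_new = -5 - 9/10 * -13 = -5 - -117/10 = 67/10.

67/10


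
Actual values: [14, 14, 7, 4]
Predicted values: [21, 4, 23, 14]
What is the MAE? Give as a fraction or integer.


MAE = (1/4) * (|14-21|=7 + |14-4|=10 + |7-23|=16 + |4-14|=10). Sum = 43. MAE = 43/4.

43/4


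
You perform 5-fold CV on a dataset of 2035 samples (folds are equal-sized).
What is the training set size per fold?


Each validation fold has 2035/5 = 407 samples. Training set = 2035 - 407 = 1628.

1628


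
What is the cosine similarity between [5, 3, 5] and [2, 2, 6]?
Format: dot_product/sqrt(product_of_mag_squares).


dot = 46. |a|^2 = 59, |b|^2 = 44. cos = 46/sqrt(2596).

46/sqrt(2596)


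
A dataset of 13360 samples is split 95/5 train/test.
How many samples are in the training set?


Test set = 13360 * 5% = 668. Training set = 13360 - 668 = 12692.

12692


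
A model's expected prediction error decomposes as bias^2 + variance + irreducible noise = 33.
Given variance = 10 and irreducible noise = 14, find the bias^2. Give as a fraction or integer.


Total error = bias^2 + variance + irreducible noise. So bias^2 = 33 - 10 - 14 = 9.

9


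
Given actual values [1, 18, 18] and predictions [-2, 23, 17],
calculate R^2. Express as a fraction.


Mean(y) = 37/3. SS_res = 35. SS_tot = 578/3. R^2 = 1 - 35/(578/3) = 473/578.

473/578


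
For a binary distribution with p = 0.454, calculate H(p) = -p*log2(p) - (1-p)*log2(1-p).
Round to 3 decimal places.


H = -0.454*log2(0.454) - 0.546*log2(0.546) = 0.994.

0.994


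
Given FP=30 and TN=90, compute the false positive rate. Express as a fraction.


FPR = FP / (FP + TN) = 30 / 120 = 1/4.

1/4


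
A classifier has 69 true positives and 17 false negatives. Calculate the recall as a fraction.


Recall = TP / (TP + FN) = 69 / 86 = 69/86.

69/86


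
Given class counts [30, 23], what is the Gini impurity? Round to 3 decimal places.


Total = 53. Proportions: 30/53, 23/53. sum(p_i^2) = 0.5087. Gini = 1 - 0.5087 = 0.4913, which rounds to 0.491.

0.491


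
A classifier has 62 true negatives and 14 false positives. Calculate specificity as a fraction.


Specificity = TN / (TN + FP) = 62 / 76 = 31/38.

31/38


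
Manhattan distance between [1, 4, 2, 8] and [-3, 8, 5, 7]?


d = sum of absolute differences: |1--3|=4 + |4-8|=4 + |2-5|=3 + |8-7|=1 = 12.

12


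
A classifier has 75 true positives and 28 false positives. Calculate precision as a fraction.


Precision = TP / (TP + FP) = 75 / 103 = 75/103.

75/103


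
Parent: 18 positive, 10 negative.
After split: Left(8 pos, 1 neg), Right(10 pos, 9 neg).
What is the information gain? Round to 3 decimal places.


H(parent) = 0.9403. H(left) = 0.5033, H(right) = 0.9980. Weighted = (9/28)*0.5033 + (19/28)*0.9980 = 0.8390. IG = 0.9403 - 0.8390 = 0.1013, which rounds to 0.101.

0.101


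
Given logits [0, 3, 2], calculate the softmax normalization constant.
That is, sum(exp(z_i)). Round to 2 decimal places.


Denom = e^0=1.0000 + e^3=20.0855 + e^2=7.3891. Sum = 28.4746, which rounds to 28.47.

28.47


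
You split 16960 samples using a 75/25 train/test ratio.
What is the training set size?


Test set = 16960 * 25% = 4240. Training set = 16960 - 4240 = 12720.

12720


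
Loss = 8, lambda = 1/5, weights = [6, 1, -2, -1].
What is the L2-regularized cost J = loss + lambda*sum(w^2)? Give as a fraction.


L2 sq norm = sum(w^2) = 42. J = 8 + 1/5 * 42 = 82/5.

82/5


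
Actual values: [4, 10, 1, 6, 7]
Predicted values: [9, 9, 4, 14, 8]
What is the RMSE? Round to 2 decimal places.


MSE = 20.0000. RMSE = sqrt(20.0000) = 4.47.

4.47


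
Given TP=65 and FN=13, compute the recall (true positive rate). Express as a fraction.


Recall = TP / (TP + FN) = 65 / 78 = 5/6.

5/6


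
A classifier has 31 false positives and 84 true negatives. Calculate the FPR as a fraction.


FPR = FP / (FP + TN) = 31 / 115 = 31/115.

31/115


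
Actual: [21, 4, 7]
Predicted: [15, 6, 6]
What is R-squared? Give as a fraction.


Mean(y) = 32/3. SS_res = 41. SS_tot = 494/3. R^2 = 1 - 41/(494/3) = 371/494.

371/494


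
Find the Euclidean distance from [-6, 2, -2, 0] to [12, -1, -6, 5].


d = sqrt(sum of squared differences). (-6-12)^2=324, (2--1)^2=9, (-2--6)^2=16, (0-5)^2=25. Sum = 374.

sqrt(374)


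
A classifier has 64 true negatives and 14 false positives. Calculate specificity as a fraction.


Specificity = TN / (TN + FP) = 64 / 78 = 32/39.

32/39


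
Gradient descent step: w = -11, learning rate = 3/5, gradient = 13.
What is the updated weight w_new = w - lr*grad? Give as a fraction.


w_new = -11 - 3/5 * 13 = -11 - 39/5 = -94/5.

-94/5


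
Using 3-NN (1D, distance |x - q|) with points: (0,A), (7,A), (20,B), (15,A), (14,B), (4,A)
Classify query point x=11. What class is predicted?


Distances: |0-11|=11, |7-11|=4, |20-11|=9, |15-11|=4, |14-11|=3, |4-11|=7. 3 nearest: (14,B), (7,A), (15,A). Counts: {'B': 1, 'A': 2}. Majority class: A.

A


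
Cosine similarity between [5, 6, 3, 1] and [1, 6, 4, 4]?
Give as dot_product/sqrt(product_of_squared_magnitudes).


dot = 57. |a|^2 = 71, |b|^2 = 69. cos = 57/sqrt(4899).

57/sqrt(4899)


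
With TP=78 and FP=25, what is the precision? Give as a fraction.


Precision = TP / (TP + FP) = 78 / 103 = 78/103.

78/103


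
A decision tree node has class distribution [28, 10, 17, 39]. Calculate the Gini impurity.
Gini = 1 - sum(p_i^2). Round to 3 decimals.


Total = 94. Proportions: 28/94, 10/94, 17/94, 39/94. sum(p_i^2) = 0.3049. Gini = 1 - 0.3049 = 0.6951, which rounds to 0.695.

0.695


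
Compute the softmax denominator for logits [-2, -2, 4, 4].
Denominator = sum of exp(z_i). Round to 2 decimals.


Denom = e^-2=0.1353 + e^-2=0.1353 + e^4=54.5982 + e^4=54.5982. Sum = 109.4670, which rounds to 109.47.

109.47


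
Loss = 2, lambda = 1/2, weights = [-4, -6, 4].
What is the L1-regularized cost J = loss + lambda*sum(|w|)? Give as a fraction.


L1 norm = sum(|w|) = 14. J = 2 + 1/2 * 14 = 9.

9


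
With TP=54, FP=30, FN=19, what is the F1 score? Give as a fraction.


Precision = 54/84 = 9/14. Recall = 54/73 = 54/73. F1 = 2*P*R/(P+R) = 108/157.

108/157


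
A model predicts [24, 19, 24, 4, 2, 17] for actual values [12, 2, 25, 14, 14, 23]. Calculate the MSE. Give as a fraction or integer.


MSE = (1/6) * ((12-24)^2=144 + (2-19)^2=289 + (25-24)^2=1 + (14-4)^2=100 + (14-2)^2=144 + (23-17)^2=36). Sum = 714. MSE = 119.

119


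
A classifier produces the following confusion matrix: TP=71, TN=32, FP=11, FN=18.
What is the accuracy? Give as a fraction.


Accuracy = (TP + TN) / (TP + TN + FP + FN) = (71 + 32) / 132 = 103/132.

103/132


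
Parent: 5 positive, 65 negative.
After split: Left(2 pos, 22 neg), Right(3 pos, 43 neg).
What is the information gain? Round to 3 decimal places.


H(parent) = 0.3712. H(left) = 0.4138, H(right) = 0.3478. Weighted = (24/70)*0.4138 + (46/70)*0.3478 = 0.3704. IG = 0.3712 - 0.3704 = 0.0008, which rounds to 0.001.

0.001


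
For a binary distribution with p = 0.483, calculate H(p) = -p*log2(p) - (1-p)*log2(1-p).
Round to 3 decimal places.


H = -0.483*log2(0.483) - 0.517*log2(0.517) = 0.999.

0.999


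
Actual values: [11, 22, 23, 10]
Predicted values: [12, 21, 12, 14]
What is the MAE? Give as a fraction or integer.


MAE = (1/4) * (|11-12|=1 + |22-21|=1 + |23-12|=11 + |10-14|=4). Sum = 17. MAE = 17/4.

17/4


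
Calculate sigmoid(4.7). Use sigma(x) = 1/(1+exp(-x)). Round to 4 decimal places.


sigma(4.7) = 1/(1+e^(-4.7)) = 1/(1+0.009095) = 1/1.009095 = 0.9910.

0.9910


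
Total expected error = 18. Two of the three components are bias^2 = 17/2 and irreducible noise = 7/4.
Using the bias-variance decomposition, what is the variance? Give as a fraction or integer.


Total error = bias^2 + variance + irreducible noise. So variance = 18 - 17/2 - 7/4 = 31/4.

31/4
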